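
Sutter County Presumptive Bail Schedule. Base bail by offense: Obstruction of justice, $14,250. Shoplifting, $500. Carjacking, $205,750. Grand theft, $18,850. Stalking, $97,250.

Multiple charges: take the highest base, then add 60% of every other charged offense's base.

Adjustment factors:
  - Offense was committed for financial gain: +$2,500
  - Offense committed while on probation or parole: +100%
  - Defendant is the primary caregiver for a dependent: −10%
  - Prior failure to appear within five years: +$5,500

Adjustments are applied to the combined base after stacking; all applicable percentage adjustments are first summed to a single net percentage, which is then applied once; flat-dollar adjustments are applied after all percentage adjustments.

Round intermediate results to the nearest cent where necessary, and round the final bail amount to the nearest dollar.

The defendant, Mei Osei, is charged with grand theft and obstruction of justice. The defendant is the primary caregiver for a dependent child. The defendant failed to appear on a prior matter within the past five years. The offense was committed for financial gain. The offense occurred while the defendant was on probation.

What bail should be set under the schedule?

$60,060

Base amounts from the schedule: grand theft $18,850; obstruction of justice $14,250.
Stacking rule: highest base plus 60% of each additional charge. Highest is grand theft at $18,850. Additional: $14,250 × 60% = $8,550. Combined base = $18,850 + $8,550 = $27,400.
Net percentage adjustment: +100% −10% = +90%. $27,400 × 1.9 = $52,060.
Offense was committed for financial gain (+$2,500 flat): $52,060 + $2,500 = $54,560.
Prior failure to appear within five years (+$5,500 flat): $54,560 + $5,500 = $60,060.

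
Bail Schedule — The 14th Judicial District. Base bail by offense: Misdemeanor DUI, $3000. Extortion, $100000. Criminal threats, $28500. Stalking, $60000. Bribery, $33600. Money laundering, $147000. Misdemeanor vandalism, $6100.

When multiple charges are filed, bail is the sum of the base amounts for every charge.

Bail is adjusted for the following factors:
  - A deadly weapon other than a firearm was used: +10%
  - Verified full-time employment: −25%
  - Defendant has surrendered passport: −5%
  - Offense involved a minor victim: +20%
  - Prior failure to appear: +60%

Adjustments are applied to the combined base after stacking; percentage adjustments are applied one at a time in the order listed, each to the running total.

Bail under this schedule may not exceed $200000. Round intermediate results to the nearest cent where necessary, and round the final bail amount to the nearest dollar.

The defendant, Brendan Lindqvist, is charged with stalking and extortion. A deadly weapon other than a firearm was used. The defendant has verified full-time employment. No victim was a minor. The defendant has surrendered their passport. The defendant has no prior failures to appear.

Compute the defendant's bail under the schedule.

Base amounts from the schedule: stalking $60000; extortion $100000.
Stacking rule: sum of all bases. $60000 + $100000 = $160000.
A deadly weapon other than a firearm was used (+10%): $160000 × 1.1 = $176000.
Verified full-time employment (−25%): $176000 × 0.75 = $132000.
Defendant has surrendered passport (−5%): $132000 × 0.95 = $125400.
$125400 is within the $200000 maximum.

$125400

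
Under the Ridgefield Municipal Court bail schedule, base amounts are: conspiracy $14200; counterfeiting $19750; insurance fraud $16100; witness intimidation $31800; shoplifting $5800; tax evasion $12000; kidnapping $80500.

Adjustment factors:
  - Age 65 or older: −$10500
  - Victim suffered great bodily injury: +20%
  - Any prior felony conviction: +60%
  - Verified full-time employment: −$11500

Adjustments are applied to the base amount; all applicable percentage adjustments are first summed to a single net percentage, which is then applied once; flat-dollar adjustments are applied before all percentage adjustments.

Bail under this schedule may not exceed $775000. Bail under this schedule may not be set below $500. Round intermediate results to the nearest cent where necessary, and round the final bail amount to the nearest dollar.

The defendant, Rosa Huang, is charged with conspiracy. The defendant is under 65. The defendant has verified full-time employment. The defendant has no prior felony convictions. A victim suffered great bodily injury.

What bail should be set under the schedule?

$3240

Base amounts from the schedule: conspiracy $14200.
Single charge. Combined base = $14200.
Verified full-time employment (−$11500 flat): $14200 − $11500 = $2700.
Victim suffered great bodily injury (+20%): $2700 × 1.2 = $3240.
$3240 is within the $775000 maximum.
$3240 is at or above the $500 minimum.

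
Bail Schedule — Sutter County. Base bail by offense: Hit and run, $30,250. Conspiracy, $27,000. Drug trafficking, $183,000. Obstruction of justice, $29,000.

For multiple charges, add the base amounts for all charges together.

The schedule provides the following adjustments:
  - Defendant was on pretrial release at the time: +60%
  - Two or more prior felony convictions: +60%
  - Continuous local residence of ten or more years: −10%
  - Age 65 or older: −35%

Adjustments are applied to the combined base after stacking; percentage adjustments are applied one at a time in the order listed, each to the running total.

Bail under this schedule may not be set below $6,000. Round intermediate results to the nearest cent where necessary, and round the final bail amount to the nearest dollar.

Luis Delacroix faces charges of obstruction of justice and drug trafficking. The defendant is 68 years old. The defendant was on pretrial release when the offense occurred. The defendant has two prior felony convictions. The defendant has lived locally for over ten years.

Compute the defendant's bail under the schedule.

Base amounts from the schedule: obstruction of justice $29,000; drug trafficking $183,000.
Stacking rule: sum of all bases. $29,000 + $183,000 = $212,000.
Defendant was on pretrial release at the time (+60%): $212,000 × 1.6 = $339,200.
Two or more prior felony convictions (+60%): $339,200 × 1.6 = $542,720.
Continuous local residence of ten or more years (−10%): $542,720 × 0.9 = $488,448.
Age 65 or older (−35%): $488,448 × 0.65 = $317,491.20.
$317,491.20 is at or above the $6,000 minimum.
Rounded to the nearest dollar: $317,491.

$317,491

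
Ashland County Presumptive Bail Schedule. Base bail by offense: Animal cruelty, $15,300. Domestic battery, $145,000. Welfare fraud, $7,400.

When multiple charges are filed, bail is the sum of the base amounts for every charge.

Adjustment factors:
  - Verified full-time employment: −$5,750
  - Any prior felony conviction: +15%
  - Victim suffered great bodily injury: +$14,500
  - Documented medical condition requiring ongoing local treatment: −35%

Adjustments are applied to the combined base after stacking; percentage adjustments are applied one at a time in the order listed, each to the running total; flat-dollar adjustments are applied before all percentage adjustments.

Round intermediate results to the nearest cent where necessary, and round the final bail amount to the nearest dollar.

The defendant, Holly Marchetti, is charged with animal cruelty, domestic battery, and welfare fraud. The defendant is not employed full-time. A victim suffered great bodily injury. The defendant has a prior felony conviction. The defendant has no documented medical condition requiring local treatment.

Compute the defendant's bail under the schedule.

Base amounts from the schedule: animal cruelty $15,300; domestic battery $145,000; welfare fraud $7,400.
Stacking rule: sum of all bases. $15,300 + $145,000 + $7,400 = $167,700.
Victim suffered great bodily injury (+$14,500 flat): $167,700 + $14,500 = $182,200.
Any prior felony conviction (+15%): $182,200 × 1.15 = $209,530.

$209,530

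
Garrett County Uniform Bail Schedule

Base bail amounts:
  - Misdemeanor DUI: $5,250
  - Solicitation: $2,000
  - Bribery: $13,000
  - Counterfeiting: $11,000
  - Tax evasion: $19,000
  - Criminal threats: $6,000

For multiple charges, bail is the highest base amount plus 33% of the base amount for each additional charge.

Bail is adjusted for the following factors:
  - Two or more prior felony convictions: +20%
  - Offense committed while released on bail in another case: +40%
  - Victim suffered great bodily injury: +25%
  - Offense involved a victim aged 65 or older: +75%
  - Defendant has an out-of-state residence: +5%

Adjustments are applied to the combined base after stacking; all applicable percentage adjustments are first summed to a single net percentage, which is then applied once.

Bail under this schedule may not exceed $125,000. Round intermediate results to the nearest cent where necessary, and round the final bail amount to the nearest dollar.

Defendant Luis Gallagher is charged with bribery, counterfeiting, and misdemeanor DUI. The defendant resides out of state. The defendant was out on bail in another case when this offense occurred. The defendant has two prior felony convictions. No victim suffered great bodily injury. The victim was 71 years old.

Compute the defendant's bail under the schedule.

$44,070

Base amounts from the schedule: bribery $13,000; counterfeiting $11,000; misdemeanor DUI $5,250.
Stacking rule: highest base plus 33% of each additional charge. Highest is bribery at $13,000. Additional: $11,000 × 33% = $3,630; $5,250 × 33% = $1,732.50. Combined base = $13,000 + $5,362.50 = $18,362.50.
Net percentage adjustment: +20% +40% +75% +5% = +140%. $18,362.50 × 2.4 = $44,070.
$44,070 is within the $125,000 maximum.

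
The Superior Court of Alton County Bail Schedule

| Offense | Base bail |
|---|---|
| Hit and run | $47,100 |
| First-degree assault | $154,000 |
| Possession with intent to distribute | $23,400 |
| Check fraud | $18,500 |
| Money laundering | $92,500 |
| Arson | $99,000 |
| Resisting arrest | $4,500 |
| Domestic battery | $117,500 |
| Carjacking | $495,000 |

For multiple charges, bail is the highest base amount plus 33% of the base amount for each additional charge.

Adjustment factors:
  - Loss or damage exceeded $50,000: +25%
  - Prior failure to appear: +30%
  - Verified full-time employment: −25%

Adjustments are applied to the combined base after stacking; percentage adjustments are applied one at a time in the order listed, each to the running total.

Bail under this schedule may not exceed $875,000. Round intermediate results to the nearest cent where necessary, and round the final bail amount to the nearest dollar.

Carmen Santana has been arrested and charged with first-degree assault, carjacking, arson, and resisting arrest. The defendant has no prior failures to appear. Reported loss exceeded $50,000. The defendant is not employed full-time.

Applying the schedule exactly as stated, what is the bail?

Base amounts from the schedule: first-degree assault $154,000; carjacking $495,000; arson $99,000; resisting arrest $4,500.
Stacking rule: highest base plus 33% of each additional charge. Highest is carjacking at $495,000. Additional: $154,000 × 33% = $50,820; $99,000 × 33% = $32,670; $4,500 × 33% = $1,485. Combined base = $495,000 + $84,975 = $579,975.
Loss or damage exceeded $50,000 (+25%): $579,975 × 1.25 = $724,968.75.
$724,968.75 is within the $875,000 maximum.
Rounded to the nearest dollar: $724,969.

$724,969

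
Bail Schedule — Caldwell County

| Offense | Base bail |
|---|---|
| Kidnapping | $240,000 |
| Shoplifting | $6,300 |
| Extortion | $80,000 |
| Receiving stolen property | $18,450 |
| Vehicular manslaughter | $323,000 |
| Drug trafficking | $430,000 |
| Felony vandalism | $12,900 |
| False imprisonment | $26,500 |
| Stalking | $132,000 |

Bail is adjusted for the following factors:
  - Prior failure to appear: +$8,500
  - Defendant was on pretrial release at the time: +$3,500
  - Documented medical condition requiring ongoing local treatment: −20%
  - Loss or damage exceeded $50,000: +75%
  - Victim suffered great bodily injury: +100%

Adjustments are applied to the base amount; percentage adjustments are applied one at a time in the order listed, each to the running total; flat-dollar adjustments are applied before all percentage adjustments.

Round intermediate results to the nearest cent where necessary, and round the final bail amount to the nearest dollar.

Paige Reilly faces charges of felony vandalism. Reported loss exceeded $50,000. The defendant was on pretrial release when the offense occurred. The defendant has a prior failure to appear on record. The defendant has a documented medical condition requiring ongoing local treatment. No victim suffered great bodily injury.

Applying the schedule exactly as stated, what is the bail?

Base amounts from the schedule: felony vandalism $12,900.
Single charge. Combined base = $12,900.
Prior failure to appear (+$8,500 flat): $12,900 + $8,500 = $21,400.
Defendant was on pretrial release at the time (+$3,500 flat): $21,400 + $3,500 = $24,900.
Documented medical condition requiring ongoing local treatment (−20%): $24,900 × 0.8 = $19,920.
Loss or damage exceeded $50,000 (+75%): $19,920 × 1.75 = $34,860.

$34,860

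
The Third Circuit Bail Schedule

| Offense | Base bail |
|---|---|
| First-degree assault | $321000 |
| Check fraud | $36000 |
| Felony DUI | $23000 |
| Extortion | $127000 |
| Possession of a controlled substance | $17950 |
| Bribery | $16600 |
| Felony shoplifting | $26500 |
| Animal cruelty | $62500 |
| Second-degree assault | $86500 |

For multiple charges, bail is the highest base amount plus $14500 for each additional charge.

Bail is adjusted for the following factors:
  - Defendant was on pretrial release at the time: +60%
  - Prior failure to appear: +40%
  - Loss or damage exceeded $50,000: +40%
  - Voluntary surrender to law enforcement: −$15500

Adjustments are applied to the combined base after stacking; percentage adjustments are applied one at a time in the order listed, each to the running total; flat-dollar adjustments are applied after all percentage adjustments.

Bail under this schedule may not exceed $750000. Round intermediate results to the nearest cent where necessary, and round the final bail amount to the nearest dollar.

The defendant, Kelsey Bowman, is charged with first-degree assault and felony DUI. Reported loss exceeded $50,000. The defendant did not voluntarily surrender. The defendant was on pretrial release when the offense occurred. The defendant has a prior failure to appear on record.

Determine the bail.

$750000

Base amounts from the schedule: first-degree assault $321000; felony DUI $23000.
Stacking rule: highest base plus $14500 per additional charge. Highest is first-degree assault at $321000; 1 additional charge → +$14500. Combined base = $335500.
Defendant was on pretrial release at the time (+60%): $335500 × 1.6 = $536800.
Prior failure to appear (+40%): $536800 × 1.4 = $751520.
Loss or damage exceeded $50,000 (+40%): $751520 × 1.4 = $1052128.
Result $1052128 exceeds the maximum of $750000; bail is capped at $750000.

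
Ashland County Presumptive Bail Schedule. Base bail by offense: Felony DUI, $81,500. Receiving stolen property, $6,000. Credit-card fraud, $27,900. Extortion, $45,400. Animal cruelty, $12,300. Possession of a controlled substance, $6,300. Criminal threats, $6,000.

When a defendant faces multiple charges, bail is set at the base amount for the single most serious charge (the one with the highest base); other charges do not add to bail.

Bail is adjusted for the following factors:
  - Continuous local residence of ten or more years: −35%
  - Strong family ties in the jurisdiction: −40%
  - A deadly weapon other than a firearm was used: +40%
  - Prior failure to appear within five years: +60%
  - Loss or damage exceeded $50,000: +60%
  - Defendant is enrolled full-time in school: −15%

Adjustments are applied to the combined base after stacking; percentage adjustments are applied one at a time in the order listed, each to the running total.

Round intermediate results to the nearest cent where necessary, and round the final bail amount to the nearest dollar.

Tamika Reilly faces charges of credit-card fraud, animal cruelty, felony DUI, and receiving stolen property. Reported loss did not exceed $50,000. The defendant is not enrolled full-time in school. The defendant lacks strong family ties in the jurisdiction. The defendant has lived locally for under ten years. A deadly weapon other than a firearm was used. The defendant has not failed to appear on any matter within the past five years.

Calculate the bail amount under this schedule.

Base amounts from the schedule: credit-card fraud $27,900; animal cruelty $12,300; felony DUI $81,500; receiving stolen property $6,000.
Stacking rule: use the highest base only. Highest is felony DUI at $81,500. Combined base = $81,500.
A deadly weapon other than a firearm was used (+40%): $81,500 × 1.4 = $114,100.

$114,100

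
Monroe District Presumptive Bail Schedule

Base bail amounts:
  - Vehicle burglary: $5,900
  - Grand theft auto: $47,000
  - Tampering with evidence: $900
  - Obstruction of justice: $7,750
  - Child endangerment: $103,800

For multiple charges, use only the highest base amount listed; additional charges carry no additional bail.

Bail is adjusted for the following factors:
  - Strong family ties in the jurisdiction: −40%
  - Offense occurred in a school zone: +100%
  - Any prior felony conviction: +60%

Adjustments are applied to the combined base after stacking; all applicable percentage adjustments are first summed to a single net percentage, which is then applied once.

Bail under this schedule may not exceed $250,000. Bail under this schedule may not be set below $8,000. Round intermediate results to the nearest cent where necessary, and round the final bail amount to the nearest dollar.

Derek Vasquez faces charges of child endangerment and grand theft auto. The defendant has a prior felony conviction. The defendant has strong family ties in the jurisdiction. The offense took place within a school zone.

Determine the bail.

$228,360

Base amounts from the schedule: child endangerment $103,800; grand theft auto $47,000.
Stacking rule: use the highest base only. Highest is child endangerment at $103,800. Combined base = $103,800.
Net percentage adjustment: −40% +100% +60% = +120%. $103,800 × 2.2 = $228,360.
$228,360 is within the $250,000 maximum.
$228,360 is at or above the $8,000 minimum.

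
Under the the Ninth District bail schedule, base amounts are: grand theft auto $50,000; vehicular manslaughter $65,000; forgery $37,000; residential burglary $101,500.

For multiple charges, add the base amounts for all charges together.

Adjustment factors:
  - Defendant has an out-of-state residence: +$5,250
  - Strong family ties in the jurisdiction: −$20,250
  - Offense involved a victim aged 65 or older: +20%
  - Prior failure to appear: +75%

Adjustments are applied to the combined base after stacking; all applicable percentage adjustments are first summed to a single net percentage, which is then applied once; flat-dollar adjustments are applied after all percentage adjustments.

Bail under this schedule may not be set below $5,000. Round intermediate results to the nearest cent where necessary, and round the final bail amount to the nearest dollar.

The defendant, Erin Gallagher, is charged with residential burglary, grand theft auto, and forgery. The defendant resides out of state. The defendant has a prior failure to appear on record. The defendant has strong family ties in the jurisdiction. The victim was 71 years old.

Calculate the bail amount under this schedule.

Base amounts from the schedule: residential burglary $101,500; grand theft auto $50,000; forgery $37,000.
Stacking rule: sum of all bases. $101,500 + $50,000 + $37,000 = $188,500.
Net percentage adjustment: +20% +75% = +95%. $188,500 × 1.95 = $367,575.
Defendant has an out-of-state residence (+$5,250 flat): $367,575 + $5,250 = $372,825.
Strong family ties in the jurisdiction (−$20,250 flat): $372,825 − $20,250 = $352,575.
$352,575 is at or above the $5,000 minimum.

$352,575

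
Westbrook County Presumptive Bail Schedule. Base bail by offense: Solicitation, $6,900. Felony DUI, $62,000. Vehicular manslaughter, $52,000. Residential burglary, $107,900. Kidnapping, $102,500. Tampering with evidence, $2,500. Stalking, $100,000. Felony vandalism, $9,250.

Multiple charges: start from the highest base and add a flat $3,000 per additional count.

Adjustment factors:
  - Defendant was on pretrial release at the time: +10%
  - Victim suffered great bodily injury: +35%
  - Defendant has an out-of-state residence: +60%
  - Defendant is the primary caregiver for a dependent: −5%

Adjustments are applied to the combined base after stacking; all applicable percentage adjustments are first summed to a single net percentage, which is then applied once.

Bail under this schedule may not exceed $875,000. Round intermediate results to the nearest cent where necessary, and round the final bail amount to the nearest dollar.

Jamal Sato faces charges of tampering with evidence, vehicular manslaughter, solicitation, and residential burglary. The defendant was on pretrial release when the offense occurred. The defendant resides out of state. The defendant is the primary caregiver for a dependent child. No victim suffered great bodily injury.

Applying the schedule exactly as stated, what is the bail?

Base amounts from the schedule: tampering with evidence $2,500; vehicular manslaughter $52,000; solicitation $6,900; residential burglary $107,900.
Stacking rule: highest base plus $3,000 per additional charge. Highest is residential burglary at $107,900; 3 additional charges → +$9,000. Combined base = $116,900.
Net percentage adjustment: +10% +60% −5% = +65%. $116,900 × 1.65 = $192,885.
$192,885 is within the $875,000 maximum.

$192,885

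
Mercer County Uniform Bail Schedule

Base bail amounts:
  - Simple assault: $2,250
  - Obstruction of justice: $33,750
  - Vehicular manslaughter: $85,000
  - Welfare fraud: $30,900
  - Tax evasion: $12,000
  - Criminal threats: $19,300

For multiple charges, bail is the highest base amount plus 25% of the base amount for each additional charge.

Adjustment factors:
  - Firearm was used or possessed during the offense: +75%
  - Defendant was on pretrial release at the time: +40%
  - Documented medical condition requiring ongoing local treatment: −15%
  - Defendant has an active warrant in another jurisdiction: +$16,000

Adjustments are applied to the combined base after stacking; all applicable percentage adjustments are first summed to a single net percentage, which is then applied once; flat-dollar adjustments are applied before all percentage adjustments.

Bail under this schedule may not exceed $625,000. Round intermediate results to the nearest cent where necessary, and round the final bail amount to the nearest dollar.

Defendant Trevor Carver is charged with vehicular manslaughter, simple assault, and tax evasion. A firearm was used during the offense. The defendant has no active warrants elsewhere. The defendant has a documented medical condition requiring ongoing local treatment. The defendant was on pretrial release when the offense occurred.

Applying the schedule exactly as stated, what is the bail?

$177,125

Base amounts from the schedule: vehicular manslaughter $85,000; simple assault $2,250; tax evasion $12,000.
Stacking rule: highest base plus 25% of each additional charge. Highest is vehicular manslaughter at $85,000. Additional: $2,250 × 25% = $562.50; $12,000 × 25% = $3,000. Combined base = $85,000 + $3,562.50 = $88,562.50.
Net percentage adjustment: +75% +40% −15% = +100%. $88,562.50 × 2 = $177,125.
$177,125 is within the $625,000 maximum.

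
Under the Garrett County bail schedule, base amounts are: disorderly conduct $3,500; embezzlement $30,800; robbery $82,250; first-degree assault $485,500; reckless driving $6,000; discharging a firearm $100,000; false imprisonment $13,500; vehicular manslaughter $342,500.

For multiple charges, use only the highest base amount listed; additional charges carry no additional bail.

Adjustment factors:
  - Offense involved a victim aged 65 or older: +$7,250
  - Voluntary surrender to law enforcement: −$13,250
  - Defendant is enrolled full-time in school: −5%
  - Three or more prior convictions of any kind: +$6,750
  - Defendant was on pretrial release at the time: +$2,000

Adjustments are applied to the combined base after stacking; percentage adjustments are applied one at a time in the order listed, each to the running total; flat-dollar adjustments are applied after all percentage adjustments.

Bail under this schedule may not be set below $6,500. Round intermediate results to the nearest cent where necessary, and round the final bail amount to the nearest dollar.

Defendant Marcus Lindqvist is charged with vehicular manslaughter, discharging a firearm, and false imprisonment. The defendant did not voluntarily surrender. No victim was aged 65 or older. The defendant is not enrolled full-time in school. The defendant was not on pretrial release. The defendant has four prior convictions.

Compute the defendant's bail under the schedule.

Base amounts from the schedule: vehicular manslaughter $342,500; discharging a firearm $100,000; false imprisonment $13,500.
Stacking rule: use the highest base only. Highest is vehicular manslaughter at $342,500. Combined base = $342,500.
Three or more prior convictions of any kind (+$6,750 flat): $342,500 + $6,750 = $349,250.
$349,250 is at or above the $6,500 minimum.

$349,250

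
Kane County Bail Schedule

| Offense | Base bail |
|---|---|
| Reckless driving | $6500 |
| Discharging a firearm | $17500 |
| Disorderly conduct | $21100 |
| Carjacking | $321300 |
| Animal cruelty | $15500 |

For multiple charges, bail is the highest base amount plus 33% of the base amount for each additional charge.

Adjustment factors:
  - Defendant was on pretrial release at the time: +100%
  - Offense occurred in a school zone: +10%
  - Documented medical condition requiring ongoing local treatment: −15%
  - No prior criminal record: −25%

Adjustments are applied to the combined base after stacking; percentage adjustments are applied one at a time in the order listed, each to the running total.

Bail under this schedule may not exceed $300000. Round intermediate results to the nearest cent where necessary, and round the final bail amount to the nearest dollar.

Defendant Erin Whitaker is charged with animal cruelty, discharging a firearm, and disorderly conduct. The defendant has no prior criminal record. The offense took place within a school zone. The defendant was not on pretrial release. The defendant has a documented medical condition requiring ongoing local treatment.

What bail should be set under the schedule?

$22433

Base amounts from the schedule: animal cruelty $15500; discharging a firearm $17500; disorderly conduct $21100.
Stacking rule: highest base plus 33% of each additional charge. Highest is disorderly conduct at $21100. Additional: $15500 × 33% = $5115; $17500 × 33% = $5775. Combined base = $21100 + $10890 = $31990.
Offense occurred in a school zone (+10%): $31990 × 1.1 = $35189.
Documented medical condition requiring ongoing local treatment (−15%): $35189 × 0.85 = $29910.65.
No prior criminal record (−25%): $29910.65 × 0.75 = $22432.99.
$22432.99 is within the $300000 maximum.
Rounded to the nearest dollar: $22433.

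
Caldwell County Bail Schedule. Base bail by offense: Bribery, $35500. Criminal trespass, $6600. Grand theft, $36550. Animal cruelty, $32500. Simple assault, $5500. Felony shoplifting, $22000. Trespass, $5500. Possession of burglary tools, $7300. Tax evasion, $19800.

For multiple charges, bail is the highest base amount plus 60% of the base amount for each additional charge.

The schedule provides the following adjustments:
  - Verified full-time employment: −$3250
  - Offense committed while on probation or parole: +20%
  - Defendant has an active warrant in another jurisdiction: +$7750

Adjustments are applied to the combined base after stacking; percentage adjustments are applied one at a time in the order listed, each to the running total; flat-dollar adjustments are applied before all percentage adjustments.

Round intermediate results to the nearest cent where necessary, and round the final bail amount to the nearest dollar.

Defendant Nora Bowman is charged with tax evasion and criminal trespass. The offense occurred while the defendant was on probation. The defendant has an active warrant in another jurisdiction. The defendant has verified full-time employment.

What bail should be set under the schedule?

Base amounts from the schedule: tax evasion $19800; criminal trespass $6600.
Stacking rule: highest base plus 60% of each additional charge. Highest is tax evasion at $19800. Additional: $6600 × 60% = $3960. Combined base = $19800 + $3960 = $23760.
Verified full-time employment (−$3250 flat): $23760 − $3250 = $20510.
Defendant has an active warrant in another jurisdiction (+$7750 flat): $20510 + $7750 = $28260.
Offense committed while on probation or parole (+20%): $28260 × 1.2 = $33912.

$33912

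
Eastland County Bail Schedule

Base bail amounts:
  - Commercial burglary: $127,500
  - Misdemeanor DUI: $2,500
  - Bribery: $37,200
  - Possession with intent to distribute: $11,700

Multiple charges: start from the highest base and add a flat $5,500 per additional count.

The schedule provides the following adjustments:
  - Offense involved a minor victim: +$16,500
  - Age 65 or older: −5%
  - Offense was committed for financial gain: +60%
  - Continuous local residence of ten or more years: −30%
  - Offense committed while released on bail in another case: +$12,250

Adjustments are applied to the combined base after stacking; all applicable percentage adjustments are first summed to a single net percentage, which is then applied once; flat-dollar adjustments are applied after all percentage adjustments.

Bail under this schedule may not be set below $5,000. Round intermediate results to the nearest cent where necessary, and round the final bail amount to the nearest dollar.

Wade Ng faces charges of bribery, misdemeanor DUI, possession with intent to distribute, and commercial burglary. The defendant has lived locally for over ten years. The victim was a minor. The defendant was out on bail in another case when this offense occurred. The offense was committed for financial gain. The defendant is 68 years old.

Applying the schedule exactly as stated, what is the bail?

Base amounts from the schedule: bribery $37,200; misdemeanor DUI $2,500; possession with intent to distribute $11,700; commercial burglary $127,500.
Stacking rule: highest base plus $5,500 per additional charge. Highest is commercial burglary at $127,500; 3 additional charges → +$16,500. Combined base = $144,000.
Net percentage adjustment: −5% +60% −30% = +25%. $144,000 × 1.25 = $180,000.
Offense involved a minor victim (+$16,500 flat): $180,000 + $16,500 = $196,500.
Offense committed while released on bail in another case (+$12,250 flat): $196,500 + $12,250 = $208,750.
$208,750 is at or above the $5,000 minimum.

$208,750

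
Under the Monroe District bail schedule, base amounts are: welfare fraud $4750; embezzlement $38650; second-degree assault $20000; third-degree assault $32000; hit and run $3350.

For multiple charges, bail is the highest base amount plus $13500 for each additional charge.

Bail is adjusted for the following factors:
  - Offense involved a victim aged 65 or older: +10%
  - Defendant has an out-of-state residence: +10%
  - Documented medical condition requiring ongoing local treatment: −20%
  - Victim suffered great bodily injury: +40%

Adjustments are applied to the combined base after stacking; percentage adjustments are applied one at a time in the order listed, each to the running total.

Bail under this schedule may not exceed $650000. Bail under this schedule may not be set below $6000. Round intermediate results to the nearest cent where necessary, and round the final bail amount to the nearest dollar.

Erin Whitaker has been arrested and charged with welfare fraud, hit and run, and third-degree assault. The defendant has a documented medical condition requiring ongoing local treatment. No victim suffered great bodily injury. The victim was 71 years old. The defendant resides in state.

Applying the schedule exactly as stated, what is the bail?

Base amounts from the schedule: welfare fraud $4750; hit and run $3350; third-degree assault $32000.
Stacking rule: highest base plus $13500 per additional charge. Highest is third-degree assault at $32000; 2 additional charges → +$27000. Combined base = $59000.
Offense involved a victim aged 65 or older (+10%): $59000 × 1.1 = $64900.
Documented medical condition requiring ongoing local treatment (−20%): $64900 × 0.8 = $51920.
$51920 is within the $650000 maximum.
$51920 is at or above the $6000 minimum.

$51920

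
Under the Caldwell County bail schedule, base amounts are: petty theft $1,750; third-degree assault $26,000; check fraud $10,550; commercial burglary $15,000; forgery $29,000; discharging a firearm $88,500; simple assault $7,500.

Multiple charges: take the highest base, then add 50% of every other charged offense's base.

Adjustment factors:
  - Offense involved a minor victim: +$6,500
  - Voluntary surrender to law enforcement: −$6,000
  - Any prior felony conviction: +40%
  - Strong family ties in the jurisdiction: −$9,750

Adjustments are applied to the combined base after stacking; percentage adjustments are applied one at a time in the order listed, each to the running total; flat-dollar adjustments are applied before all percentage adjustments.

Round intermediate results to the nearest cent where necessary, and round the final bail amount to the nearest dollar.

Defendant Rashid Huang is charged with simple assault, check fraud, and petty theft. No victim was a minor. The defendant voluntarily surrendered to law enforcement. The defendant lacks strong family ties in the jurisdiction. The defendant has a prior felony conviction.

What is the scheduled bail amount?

Base amounts from the schedule: simple assault $7,500; check fraud $10,550; petty theft $1,750.
Stacking rule: highest base plus 50% of each additional charge. Highest is check fraud at $10,550. Additional: $7,500 × 50% = $3,750; $1,750 × 50% = $875. Combined base = $10,550 + $4,625 = $15,175.
Voluntary surrender to law enforcement (−$6,000 flat): $15,175 − $6,000 = $9,175.
Any prior felony conviction (+40%): $9,175 × 1.4 = $12,845.

$12,845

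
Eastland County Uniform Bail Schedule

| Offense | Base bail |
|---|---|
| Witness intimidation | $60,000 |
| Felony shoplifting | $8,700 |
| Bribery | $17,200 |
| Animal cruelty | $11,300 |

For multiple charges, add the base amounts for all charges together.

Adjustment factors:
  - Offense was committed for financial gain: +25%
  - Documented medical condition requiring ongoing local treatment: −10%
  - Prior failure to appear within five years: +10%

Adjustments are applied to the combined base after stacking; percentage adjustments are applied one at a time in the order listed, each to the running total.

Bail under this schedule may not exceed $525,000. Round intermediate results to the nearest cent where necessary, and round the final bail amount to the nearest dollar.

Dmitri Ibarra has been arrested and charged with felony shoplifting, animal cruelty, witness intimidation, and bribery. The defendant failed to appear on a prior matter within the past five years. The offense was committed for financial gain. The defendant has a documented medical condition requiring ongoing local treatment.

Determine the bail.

$120,285

Base amounts from the schedule: felony shoplifting $8,700; animal cruelty $11,300; witness intimidation $60,000; bribery $17,200.
Stacking rule: sum of all bases. $8,700 + $11,300 + $60,000 + $17,200 = $97,200.
Offense was committed for financial gain (+25%): $97,200 × 1.25 = $121,500.
Documented medical condition requiring ongoing local treatment (−10%): $121,500 × 0.9 = $109,350.
Prior failure to appear within five years (+10%): $109,350 × 1.1 = $120,285.
$120,285 is within the $525,000 maximum.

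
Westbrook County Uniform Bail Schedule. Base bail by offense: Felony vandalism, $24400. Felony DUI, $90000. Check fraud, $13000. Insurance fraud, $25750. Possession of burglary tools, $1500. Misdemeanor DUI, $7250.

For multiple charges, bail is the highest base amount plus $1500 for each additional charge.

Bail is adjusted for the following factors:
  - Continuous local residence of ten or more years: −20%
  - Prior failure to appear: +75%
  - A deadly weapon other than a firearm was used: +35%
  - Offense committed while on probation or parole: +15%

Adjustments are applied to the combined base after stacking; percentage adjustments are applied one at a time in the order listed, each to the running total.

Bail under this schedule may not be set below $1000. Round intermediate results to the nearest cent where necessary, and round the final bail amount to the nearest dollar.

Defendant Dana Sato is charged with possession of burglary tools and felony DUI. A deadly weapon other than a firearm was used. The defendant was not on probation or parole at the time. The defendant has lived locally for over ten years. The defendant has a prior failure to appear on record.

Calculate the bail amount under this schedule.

$172935

Base amounts from the schedule: possession of burglary tools $1500; felony DUI $90000.
Stacking rule: highest base plus $1500 per additional charge. Highest is felony DUI at $90000; 1 additional charge → +$1500. Combined base = $91500.
Continuous local residence of ten or more years (−20%): $91500 × 0.8 = $73200.
Prior failure to appear (+75%): $73200 × 1.75 = $128100.
A deadly weapon other than a firearm was used (+35%): $128100 × 1.35 = $172935.
$172935 is at or above the $1000 minimum.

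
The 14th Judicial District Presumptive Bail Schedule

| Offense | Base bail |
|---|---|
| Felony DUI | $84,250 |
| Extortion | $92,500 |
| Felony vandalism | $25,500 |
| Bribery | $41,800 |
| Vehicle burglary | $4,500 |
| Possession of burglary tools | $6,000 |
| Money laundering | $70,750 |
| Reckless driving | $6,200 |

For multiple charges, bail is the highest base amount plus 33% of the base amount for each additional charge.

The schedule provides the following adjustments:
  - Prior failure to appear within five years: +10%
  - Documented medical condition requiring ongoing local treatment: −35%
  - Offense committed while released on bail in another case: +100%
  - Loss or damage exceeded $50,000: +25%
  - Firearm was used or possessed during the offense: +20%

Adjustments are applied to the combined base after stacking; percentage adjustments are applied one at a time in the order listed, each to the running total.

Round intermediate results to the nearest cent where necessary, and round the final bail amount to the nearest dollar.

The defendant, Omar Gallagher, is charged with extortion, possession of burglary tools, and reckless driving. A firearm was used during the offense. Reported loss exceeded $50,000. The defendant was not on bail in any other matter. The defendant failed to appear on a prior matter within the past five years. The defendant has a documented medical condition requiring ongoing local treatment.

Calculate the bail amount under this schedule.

$103,524

Base amounts from the schedule: extortion $92,500; possession of burglary tools $6,000; reckless driving $6,200.
Stacking rule: highest base plus 33% of each additional charge. Highest is extortion at $92,500. Additional: $6,000 × 33% = $1,980; $6,200 × 33% = $2,046. Combined base = $92,500 + $4,026 = $96,526.
Prior failure to appear within five years (+10%): $96,526 × 1.1 = $106,178.60.
Documented medical condition requiring ongoing local treatment (−35%): $106,178.60 × 0.65 = $69,016.09.
Loss or damage exceeded $50,000 (+25%): $69,016.09 × 1.25 = $86,270.11.
Firearm was used or possessed during the offense (+20%): $86,270.11 × 1.2 = $103,524.13.
Rounded to the nearest dollar: $103,524.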